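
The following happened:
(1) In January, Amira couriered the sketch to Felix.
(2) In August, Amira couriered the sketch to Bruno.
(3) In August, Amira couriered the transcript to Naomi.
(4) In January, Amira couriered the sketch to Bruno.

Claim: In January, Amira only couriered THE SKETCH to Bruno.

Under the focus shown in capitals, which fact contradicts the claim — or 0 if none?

Focus (in capitals) is "the sketch" — the thing. "Only" excludes alternative things while holding fixed same agent, recipient, setting (Amira / Bruno / in January).
Every other fact changes something in the background, not just the thing. Nothing refutes the claim.

0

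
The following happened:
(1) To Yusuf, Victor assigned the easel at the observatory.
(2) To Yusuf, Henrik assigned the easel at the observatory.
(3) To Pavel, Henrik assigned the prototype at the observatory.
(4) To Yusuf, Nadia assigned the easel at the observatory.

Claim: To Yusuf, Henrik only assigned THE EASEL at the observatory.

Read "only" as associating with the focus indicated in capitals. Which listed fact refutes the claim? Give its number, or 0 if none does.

0

The capitals mark "the easel" as focus. So "only" rules out other things, with the rest (same agent, recipient, setting (Henrik / Yusuf / at the observatory)) as background.
No fact matches same agent, recipient, setting (Henrik / Yusuf / at the observatory) with a different thing — every other fact differs on at least one backgrounded slot. So no fact refutes it.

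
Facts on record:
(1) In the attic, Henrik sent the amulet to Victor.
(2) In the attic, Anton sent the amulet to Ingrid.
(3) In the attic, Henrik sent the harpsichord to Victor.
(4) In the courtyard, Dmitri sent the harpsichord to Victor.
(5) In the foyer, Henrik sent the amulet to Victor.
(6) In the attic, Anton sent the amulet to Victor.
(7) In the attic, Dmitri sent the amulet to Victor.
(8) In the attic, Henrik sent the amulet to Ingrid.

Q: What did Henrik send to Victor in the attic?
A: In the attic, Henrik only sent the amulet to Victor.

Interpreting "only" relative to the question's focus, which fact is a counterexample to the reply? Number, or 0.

Answering "What did ...?" puts focus on the thing — here, "the amulet".
So "only" ranges over things; the rest (agent = Henrik, recipient = Victor, setting = in the attic) is presupposed.
Fact (3) keeps agent = Henrik, recipient = Victor, setting = in the attic but has thing = the harpsichord; that refutes the reply.
(Fact (8) would refute a reading with focus on the recipient — but that is not what the question asks.)

3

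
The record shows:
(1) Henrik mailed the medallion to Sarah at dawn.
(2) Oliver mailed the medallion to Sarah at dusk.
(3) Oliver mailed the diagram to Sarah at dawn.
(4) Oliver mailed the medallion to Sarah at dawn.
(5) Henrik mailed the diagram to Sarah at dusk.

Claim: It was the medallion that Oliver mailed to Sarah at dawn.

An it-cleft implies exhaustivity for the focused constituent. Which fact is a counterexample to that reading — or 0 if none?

3

The cleft puts "the medallion" in focus and presupposes the open proposition with Oliver as agent and Sarah as recipient and at dawn as setting.
The exhaustive reading says no other thing fits that background.
Fact (3) shares the background but with thing = the diagram; exhaustivity is violated.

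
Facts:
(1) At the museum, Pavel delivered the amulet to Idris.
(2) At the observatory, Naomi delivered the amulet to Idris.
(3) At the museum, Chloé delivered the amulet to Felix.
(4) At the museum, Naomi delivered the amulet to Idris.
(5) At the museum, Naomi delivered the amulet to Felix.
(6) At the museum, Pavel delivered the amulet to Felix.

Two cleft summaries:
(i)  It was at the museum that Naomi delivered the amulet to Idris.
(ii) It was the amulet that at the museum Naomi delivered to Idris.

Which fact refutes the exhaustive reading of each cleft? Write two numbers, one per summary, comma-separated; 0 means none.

2, 0

Summary (i) focuses "at the museum" (the setting); background Naomi as agent and the amulet as thing and Idris as recipient. Fact (2) matches that background with setting = at the observatory — refutes (i).
Summary (ii) focuses "the amulet" (the thing); background Naomi as agent and Idris as recipient and at the museum as setting. No fact matches that background with a different thing, so 0.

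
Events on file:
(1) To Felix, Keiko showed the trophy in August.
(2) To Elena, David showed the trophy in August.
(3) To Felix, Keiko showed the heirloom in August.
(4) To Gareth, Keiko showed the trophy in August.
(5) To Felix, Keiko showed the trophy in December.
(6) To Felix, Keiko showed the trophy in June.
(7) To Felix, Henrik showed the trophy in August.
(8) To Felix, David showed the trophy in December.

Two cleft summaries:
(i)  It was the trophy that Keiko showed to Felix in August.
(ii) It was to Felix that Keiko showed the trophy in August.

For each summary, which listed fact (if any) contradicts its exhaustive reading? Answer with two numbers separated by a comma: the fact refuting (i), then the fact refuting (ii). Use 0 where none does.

3, 4

(i): focus "the trophy". Looking for Keiko as agent and Felix as recipient and in August as setting with some other thing — fact (3) has the heirloom there. Refuted.
(ii): focus "Felix". Looking for Keiko as agent and the trophy as thing and in August as setting with some other recipient — fact (4) has Gareth there. Refuted.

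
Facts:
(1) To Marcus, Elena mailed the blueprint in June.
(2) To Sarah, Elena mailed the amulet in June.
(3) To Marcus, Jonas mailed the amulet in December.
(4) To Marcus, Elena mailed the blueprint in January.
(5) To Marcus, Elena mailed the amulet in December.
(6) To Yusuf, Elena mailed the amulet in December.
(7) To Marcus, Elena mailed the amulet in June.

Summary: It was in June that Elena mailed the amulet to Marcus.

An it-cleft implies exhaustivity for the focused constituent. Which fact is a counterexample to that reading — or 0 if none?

5

The cleft puts "in June" in focus and presupposes the open proposition with agent = Elena, thing = the amulet, recipient = Marcus.
Exhaustivity: in June is the only setting satisfying that background.
Fact (5) shares the background but with setting = in December; exhaustivity is violated.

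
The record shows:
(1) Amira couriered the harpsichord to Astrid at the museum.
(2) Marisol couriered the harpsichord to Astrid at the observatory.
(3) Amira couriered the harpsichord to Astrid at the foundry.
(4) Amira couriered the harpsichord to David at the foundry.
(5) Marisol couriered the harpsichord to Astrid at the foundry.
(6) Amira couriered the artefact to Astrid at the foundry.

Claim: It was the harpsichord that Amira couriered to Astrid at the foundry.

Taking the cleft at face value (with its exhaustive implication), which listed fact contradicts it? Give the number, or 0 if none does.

The cleft puts "the harpsichord" in focus and presupposes the open proposition with Amira as agent and Astrid as recipient and at the foundry as setting.
The exhaustive reading says no other thing fits that background.
But fact (6) also has Amira as agent and Astrid as recipient and at the foundry as setting, with thing = the artefact — so the exhaustive reading fails.

6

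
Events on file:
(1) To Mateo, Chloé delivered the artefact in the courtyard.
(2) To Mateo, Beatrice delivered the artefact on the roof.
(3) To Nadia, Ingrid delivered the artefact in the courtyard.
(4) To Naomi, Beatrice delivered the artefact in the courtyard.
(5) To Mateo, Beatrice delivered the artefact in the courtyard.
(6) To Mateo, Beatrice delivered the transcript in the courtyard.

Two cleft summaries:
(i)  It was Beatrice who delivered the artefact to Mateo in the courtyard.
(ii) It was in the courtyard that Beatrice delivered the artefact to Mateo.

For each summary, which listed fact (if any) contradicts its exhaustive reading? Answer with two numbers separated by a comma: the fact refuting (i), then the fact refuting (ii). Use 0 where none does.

(i): focus "Beatrice". Looking for thing = the artefact, recipient = Mateo, setting = in the courtyard with some other agent — fact (1) has Chloé there. Refuted.
(ii): focus "in the courtyard". Looking for agent = Beatrice, thing = the artefact, recipient = Mateo with some other setting — fact (2) has on the roof there. Refuted.

1, 2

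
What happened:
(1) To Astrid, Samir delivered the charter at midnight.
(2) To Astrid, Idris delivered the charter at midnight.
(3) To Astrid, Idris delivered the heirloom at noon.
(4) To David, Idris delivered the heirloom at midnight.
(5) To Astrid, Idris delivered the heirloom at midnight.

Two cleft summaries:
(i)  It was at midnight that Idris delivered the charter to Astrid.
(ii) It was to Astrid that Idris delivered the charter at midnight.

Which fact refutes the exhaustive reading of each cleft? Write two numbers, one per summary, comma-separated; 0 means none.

0, 0

Summary (i) focuses "at midnight" (the setting); background agent = Idris, thing = the charter, recipient = Astrid. No fact matches that background with a different setting, so 0.
Summary (ii) focuses "Astrid" (the recipient); background agent = Idris, thing = the charter, setting = at midnight. No fact matches that background with a different recipient, so 0.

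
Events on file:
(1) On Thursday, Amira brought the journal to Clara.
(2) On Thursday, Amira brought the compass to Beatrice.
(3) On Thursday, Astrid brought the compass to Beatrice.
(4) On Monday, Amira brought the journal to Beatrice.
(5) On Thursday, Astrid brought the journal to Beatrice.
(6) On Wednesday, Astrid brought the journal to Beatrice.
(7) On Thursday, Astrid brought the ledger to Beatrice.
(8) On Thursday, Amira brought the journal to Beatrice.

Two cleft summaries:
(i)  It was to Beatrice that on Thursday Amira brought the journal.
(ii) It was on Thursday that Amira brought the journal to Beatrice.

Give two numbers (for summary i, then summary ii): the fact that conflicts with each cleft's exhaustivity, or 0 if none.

1, 4

(i): focus "Beatrice". Looking for Amira as agent and the journal as thing and on Thursday as setting with some other recipient — fact (1) has Clara there. Refuted.
(ii): focus "on Thursday". Looking for Amira as agent and the journal as thing and Beatrice as recipient with some other setting — fact (4) has on Monday there. Refuted.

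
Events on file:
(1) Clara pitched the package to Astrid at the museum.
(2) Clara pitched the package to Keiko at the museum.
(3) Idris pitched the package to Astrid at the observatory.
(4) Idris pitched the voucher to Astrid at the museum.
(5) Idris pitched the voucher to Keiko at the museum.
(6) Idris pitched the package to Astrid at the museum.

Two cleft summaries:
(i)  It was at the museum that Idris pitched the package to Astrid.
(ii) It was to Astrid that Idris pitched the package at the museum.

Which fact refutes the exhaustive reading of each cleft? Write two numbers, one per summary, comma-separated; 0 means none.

(i): focus "at the museum". Looking for same agent, thing, recipient (Idris / the package / Astrid) with some other setting — fact (3) has at the observatory there. Refuted.
(ii): focus "Astrid". No fact shares same agent, thing, setting (Idris / the package / at the museum) with a different recipient. 0.

3, 0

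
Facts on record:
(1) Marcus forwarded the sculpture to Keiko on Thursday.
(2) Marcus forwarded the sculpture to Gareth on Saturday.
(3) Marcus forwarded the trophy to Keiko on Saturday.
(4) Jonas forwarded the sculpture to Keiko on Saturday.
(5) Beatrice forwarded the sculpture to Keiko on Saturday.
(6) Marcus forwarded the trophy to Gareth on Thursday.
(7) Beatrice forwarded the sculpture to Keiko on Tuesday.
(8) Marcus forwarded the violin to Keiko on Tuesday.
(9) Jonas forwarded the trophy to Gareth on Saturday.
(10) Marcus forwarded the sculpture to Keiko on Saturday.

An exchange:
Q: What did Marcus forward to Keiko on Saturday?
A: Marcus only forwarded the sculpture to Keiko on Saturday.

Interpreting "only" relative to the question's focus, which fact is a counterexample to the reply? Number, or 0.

The question "What did ...?" targets the thing, so in the reply the focus falls on "the sculpture".
"Only" then excludes alternative things while the background — same agent, recipient, setting (Marcus / Keiko / on Saturday) — is held fixed.
Fact (3) shares the background with a different thing (the trophy) — counterexample.
(Fact (1) would refute a reading with focus on the setting — but that is not what the question asks.)

3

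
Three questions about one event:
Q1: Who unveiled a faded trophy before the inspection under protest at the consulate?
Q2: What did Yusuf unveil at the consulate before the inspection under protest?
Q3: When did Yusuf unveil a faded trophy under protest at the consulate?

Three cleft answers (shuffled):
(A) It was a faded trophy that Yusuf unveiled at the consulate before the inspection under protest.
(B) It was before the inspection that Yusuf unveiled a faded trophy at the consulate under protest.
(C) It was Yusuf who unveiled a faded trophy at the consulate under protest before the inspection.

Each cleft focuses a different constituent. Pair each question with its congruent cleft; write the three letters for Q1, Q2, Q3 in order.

Q1 asks about the subject (agent); cleft (C) focuses "Yusuf", which is the subject (agent) — so Q1 → C.
Q2 asks about the direct object; cleft (A) focuses "a faded trophy", which is the direct object — so Q2 → A.
Q3 asks about the time; cleft (B) focuses "before the inspection", which is the time — so Q3 → B.
Mapping: Q1→C, Q2→A, Q3→B.

CAB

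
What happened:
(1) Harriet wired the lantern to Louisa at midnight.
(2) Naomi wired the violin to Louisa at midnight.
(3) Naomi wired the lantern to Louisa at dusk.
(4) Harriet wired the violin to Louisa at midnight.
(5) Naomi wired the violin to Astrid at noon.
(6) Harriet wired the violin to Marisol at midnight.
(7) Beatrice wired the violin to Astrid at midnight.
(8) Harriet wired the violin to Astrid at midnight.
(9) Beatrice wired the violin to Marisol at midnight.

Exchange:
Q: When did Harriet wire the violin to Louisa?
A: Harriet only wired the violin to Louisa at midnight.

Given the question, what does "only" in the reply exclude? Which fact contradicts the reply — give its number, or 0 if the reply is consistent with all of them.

Answering "When did ...?" puts focus on the setting — here, "at midnight".
So "only" ranges over settings; the rest (Harriet as agent and the violin as thing and Louisa as recipient) is presupposed.
No fact keeps Harriet as agent and the violin as thing and Louisa as recipient while changing the setting; every other fact differs on something backgrounded. The reply stands.
(Fact (1) would refute a reading with focus on the thing — but that is not what the question asks.)

0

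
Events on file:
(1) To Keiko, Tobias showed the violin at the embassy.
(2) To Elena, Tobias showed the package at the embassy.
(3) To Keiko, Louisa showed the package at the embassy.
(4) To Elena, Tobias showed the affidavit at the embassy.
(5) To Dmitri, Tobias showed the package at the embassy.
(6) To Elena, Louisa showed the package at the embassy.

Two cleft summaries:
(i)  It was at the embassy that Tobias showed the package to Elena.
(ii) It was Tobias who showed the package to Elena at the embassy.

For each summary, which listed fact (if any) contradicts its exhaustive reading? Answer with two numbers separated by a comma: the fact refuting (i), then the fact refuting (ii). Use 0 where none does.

(i): focus "at the embassy". No fact shares Tobias as agent and the package as thing and Elena as recipient with a different setting. 0.
(ii): focus "Tobias". Looking for the package as thing and Elena as recipient and at the embassy as setting with some other agent — fact (6) has Louisa there. Refuted.

0, 6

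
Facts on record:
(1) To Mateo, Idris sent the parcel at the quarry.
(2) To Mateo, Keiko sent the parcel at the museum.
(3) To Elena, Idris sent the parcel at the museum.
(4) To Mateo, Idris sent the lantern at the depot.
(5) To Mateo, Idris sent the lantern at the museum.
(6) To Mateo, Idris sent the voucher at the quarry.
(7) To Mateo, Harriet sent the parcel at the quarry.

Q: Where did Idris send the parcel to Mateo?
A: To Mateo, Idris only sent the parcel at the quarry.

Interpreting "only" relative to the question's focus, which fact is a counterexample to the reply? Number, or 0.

0

Answering "Where did ...?" puts focus on the setting — here, "at the quarry".
"Only" then excludes alternative settings while the background — Idris as agent and the parcel as thing and Mateo as recipient — is held fixed.
No fact keeps Idris as agent and the parcel as thing and Mateo as recipient while changing the setting; every other fact differs on something backgrounded. The reply stands.
(Fact (6) would refute a reading with focus on the thing — but that is not what the question asks.)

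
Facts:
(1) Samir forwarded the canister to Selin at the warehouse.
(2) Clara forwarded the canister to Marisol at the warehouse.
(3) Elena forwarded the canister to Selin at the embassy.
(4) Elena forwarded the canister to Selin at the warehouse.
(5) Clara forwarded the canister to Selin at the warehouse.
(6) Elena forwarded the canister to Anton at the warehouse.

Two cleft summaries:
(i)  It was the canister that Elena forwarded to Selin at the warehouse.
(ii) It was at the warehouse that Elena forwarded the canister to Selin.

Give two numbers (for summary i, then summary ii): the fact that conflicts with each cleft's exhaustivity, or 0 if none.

0, 3

(i): focus "the canister". No fact shares same agent, recipient, setting (Elena / Selin / at the warehouse) with a different thing. 0.
(ii): focus "at the warehouse". Looking for same agent, thing, recipient (Elena / the canister / Selin) with some other setting — fact (3) has at the embassy there. Refuted.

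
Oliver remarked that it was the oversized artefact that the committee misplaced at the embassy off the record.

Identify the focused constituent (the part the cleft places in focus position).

the oversized artefact

In an it-cleft "It was X that/who ...", the clefted constituent X is the focus; the that/who-clause expresses the presupposed open proposition.
Here the focus is "the oversized artefact". The backgrounded (presupposed) material includes "the committee", "at the embassy" and "off the record".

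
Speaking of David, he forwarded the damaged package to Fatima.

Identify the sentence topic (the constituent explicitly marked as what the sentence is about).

David

The construction explicitly marks "David" as what the sentence is about — the topic.
The remainder of the clause is the comment (what is said about the topic).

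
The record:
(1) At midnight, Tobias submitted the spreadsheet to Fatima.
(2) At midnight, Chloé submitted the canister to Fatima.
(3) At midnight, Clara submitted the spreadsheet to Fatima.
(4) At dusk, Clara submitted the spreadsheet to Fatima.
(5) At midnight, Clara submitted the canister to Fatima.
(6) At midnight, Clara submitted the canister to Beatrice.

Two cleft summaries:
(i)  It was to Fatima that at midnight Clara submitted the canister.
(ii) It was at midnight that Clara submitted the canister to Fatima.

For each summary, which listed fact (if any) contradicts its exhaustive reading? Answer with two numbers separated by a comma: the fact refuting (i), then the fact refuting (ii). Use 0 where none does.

Summary (i) focuses "Fatima" (the recipient); background Clara as agent and the canister as thing and at midnight as setting. Fact (6) matches that background with recipient = Beatrice — refutes (i).
Summary (ii) focuses "at midnight" (the setting); background Clara as agent and the canister as thing and Fatima as recipient. No fact matches that background with a different setting, so 0.

6, 0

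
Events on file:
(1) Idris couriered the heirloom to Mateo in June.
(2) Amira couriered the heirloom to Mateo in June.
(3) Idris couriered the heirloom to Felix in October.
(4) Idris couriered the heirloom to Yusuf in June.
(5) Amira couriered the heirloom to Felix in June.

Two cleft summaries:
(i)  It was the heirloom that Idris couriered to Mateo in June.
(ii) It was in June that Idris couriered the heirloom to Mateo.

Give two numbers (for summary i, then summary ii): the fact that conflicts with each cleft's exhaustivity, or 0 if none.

0, 0

Summary (i) focuses "the heirloom" (the thing); background agent = Idris, recipient = Mateo, setting = in June. No fact matches that background with a different thing, so 0.
Summary (ii) focuses "in June" (the setting); background agent = Idris, thing = the heirloom, recipient = Mateo. No fact matches that background with a different setting, so 0.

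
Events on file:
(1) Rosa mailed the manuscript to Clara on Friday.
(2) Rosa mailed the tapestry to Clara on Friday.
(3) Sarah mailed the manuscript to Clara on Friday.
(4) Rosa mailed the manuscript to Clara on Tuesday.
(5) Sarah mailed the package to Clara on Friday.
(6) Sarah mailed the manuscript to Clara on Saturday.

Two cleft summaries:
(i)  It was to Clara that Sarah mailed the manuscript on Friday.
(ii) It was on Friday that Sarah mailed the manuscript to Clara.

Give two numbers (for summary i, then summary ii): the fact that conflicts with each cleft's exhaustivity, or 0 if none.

(i): focus "Clara". No fact shares agent = Sarah, thing = the manuscript, setting = on Friday with a different recipient. 0.
(ii): focus "on Friday". Looking for agent = Sarah, thing = the manuscript, recipient = Clara with some other setting — fact (6) has on Saturday there. Refuted.

0, 6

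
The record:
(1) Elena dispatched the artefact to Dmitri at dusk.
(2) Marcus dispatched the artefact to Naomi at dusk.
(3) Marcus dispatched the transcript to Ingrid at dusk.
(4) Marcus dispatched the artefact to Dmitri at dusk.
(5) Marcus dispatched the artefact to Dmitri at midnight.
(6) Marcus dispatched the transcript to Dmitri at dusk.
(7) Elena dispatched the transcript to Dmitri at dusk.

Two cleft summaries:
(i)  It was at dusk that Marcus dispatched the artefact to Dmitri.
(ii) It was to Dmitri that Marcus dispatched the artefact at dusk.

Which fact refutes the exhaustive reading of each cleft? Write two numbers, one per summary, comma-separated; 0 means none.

5, 2

(i): focus "at dusk". Looking for Marcus as agent and the artefact as thing and Dmitri as recipient with some other setting — fact (5) has at midnight there. Refuted.
(ii): focus "Dmitri". Looking for Marcus as agent and the artefact as thing and at dusk as setting with some other recipient — fact (2) has Naomi there. Refuted.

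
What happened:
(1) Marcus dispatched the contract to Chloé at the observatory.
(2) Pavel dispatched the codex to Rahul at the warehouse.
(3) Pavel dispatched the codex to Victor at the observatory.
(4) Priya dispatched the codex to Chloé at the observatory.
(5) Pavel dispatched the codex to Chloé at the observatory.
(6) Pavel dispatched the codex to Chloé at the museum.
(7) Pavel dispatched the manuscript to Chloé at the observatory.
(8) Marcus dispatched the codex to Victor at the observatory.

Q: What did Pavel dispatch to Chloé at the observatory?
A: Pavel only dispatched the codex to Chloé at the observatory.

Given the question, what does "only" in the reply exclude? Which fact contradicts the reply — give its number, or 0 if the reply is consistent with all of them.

7

Answering "What did ...?" puts focus on the thing — here, "the codex".
So "only" ranges over things; the rest (Pavel as agent and Chloé as recipient and at the observatory as setting) is presupposed.
Fact (7) shares the background with a different thing (the manuscript) — counterexample.
(Fact (6) would refute a reading with focus on the setting — but that is not what the question asks.)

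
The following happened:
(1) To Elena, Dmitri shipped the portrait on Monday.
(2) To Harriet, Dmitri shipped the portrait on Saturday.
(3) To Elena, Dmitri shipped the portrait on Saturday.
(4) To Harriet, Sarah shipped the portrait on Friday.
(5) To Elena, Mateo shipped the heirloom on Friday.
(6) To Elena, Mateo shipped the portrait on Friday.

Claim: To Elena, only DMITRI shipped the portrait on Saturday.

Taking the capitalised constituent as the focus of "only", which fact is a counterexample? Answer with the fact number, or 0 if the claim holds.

Focus (in capitals) is "Dmitri" — the agent. "Only" excludes alternative agents while holding fixed the portrait as thing and Elena as recipient and on Saturday as setting.
Every other fact changes something in the background, not just the agent. Nothing refutes the claim.

0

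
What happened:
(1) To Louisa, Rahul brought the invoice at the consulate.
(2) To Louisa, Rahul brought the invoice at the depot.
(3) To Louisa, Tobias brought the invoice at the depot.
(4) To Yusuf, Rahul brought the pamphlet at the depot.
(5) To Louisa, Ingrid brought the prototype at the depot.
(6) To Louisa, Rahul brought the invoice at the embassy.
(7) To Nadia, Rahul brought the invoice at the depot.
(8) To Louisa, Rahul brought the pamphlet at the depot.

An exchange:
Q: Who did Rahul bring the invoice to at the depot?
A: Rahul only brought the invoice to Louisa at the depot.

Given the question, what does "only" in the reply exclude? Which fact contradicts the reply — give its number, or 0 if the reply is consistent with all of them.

Answering "Who did ... to ...?" puts focus on the recipient — here, "Louisa".
So "only" ranges over recipients; the rest (Rahul as agent and the invoice as thing and at the depot as setting) is presupposed.
Fact (7) keeps Rahul as agent and the invoice as thing and at the depot as setting but has recipient = Nadia; that refutes the reply.
(Fact (8) would refute a reading with focus on the thing — but that is not what the question asks.)

7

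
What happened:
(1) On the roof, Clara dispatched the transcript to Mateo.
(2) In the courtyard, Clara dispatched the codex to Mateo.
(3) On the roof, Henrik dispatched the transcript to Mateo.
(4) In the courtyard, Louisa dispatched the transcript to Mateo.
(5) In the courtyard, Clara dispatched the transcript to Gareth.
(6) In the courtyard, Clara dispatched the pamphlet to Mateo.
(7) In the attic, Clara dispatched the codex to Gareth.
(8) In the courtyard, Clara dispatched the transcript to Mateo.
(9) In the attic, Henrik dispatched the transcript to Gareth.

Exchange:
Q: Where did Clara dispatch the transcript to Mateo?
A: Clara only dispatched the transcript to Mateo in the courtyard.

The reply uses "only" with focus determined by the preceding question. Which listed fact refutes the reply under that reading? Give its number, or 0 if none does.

Answering "Where did ...?" puts focus on the setting — here, "in the courtyard".
"Only" then excludes alternative settings while the background — agent = Clara, thing = the transcript, recipient = Mateo — is held fixed.
Fact (1) keeps agent = Clara, thing = the transcript, recipient = Mateo but has setting = on the roof; that refutes the reply.
(Fact (2) would refute a reading with focus on the thing — but that is not what the question asks.)

1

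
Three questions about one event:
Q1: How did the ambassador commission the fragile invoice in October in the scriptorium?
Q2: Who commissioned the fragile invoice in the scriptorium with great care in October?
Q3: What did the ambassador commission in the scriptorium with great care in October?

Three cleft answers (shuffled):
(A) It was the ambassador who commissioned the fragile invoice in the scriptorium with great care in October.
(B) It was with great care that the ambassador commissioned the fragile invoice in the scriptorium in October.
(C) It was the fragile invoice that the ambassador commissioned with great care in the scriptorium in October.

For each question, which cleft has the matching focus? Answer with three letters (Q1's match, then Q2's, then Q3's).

BAC

Q1 asks about the manner; cleft (B) focuses "with great care", which is the manner — so Q1 → B.
Q2 asks about the subject (agent); cleft (A) focuses "the ambassador", which is the subject (agent) — so Q2 → A.
Q3 asks about the direct object; cleft (C) focuses "the fragile invoice", which is the direct object — so Q3 → C.
Mapping: Q1→B, Q2→A, Q3→C.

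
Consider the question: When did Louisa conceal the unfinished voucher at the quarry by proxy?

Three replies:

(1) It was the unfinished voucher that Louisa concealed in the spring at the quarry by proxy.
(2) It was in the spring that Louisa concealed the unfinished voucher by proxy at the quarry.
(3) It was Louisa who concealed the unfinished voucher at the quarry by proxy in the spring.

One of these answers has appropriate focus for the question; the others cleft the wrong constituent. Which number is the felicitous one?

2

The question word "when" targets the time.
Option (1) clefts "the unfinished voucher" — the direct object, not what was asked.
Option (2) clefts "in the spring" — that matches what the question asks about.
Option (3) clefts "Louisa" — the subject (agent), not what was asked.
So the congruent reply is (2).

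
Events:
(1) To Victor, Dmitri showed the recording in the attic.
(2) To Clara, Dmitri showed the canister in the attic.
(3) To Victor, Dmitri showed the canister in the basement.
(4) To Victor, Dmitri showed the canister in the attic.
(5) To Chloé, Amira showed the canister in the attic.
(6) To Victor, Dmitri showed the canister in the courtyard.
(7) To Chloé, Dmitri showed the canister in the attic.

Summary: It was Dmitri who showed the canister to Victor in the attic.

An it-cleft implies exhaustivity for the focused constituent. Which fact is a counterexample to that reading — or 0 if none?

0

The cleft puts "Dmitri" in focus and presupposes the open proposition with thing = the canister, recipient = Victor, setting = in the attic.
Exhaustivity: Dmitri is the only agent satisfying that background.
No listed fact matches the background with a different agent. Exhaustivity holds.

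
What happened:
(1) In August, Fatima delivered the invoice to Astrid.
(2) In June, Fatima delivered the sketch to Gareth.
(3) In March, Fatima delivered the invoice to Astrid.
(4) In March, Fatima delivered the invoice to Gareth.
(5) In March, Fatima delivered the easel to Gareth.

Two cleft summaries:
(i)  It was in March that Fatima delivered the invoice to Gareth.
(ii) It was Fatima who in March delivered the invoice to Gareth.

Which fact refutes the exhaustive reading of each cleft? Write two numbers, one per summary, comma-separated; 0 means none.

Summary (i) focuses "in March" (the setting); background agent = Fatima, thing = the invoice, recipient = Gareth. No fact matches that background with a different setting, so 0.
Summary (ii) focuses "Fatima" (the agent); background thing = the invoice, recipient = Gareth, setting = in March. No fact matches that background with a different agent, so 0.

0, 0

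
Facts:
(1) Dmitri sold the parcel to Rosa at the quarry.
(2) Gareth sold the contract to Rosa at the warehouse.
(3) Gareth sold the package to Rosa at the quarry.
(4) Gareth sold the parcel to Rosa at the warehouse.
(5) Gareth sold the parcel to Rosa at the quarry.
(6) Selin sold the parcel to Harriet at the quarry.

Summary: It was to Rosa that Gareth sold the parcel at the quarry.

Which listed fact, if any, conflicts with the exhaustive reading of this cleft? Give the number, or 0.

The cleft puts "Rosa" in focus and presupposes the open proposition with same agent, thing, setting (Gareth / the parcel / at the quarry).
The exhaustive reading says no other recipient fits that background.
Every other fact differs from the presupposition on some backgrounded slot, so none challenges the exhaustivity.

0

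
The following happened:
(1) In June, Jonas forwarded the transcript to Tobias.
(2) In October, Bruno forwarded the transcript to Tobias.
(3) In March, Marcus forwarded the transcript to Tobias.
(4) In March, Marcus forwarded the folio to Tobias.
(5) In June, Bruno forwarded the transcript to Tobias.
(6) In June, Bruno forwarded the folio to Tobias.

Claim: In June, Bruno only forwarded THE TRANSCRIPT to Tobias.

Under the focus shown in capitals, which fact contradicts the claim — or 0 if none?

The capitals mark "the transcript" as focus. So "only" rules out other things, with the rest (same agent, recipient, setting (Bruno / Tobias / in June)) as background.
Fact (6) matches on same agent, recipient, setting (Bruno / Tobias / in June), but has thing = the folio instead. That refutes the claim.

6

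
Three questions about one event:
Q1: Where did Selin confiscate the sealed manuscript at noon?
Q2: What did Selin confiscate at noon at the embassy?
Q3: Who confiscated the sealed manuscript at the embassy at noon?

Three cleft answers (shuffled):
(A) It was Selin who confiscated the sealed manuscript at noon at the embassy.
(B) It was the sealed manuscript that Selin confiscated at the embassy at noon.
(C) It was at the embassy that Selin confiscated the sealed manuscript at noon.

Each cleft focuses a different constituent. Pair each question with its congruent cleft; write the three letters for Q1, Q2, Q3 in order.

CBA

Q1 asks about the location; cleft (C) focuses "at the embassy", which is the location — so Q1 → C.
Q2 asks about the direct object; cleft (B) focuses "the sealed manuscript", which is the direct object — so Q2 → B.
Q3 asks about the subject (agent); cleft (A) focuses "Selin", which is the subject (agent) — so Q3 → A.
Mapping: Q1→C, Q2→B, Q3→A.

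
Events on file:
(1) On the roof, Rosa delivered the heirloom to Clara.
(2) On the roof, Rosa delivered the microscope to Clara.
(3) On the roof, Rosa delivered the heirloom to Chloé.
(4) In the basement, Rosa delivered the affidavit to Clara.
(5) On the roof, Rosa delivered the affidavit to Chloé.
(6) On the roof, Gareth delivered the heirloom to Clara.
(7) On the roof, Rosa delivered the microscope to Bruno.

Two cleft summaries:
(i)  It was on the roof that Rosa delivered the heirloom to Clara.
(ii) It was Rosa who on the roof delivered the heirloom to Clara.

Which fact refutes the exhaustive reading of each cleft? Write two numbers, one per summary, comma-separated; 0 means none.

(i): focus "on the roof". No fact shares agent = Rosa, thing = the heirloom, recipient = Clara with a different setting. 0.
(ii): focus "Rosa". Looking for thing = the heirloom, recipient = Clara, setting = on the roof with some other agent — fact (6) has Gareth there. Refuted.

0, 6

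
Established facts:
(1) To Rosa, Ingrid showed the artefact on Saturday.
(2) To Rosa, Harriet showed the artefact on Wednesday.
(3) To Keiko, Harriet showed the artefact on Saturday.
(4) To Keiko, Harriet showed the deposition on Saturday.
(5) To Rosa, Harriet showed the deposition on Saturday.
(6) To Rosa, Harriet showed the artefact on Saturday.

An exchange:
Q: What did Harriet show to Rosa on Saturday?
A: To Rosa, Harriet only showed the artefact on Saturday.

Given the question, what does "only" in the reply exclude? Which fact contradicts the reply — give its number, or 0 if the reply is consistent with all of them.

5

The question "What did ...?" targets the thing, so in the reply the focus falls on "the artefact".
"Only" then excludes alternative things while the background — same agent, recipient, setting (Harriet / Rosa / on Saturday) — is held fixed.
Fact (5) keeps same agent, recipient, setting (Harriet / Rosa / on Saturday) but has thing = the deposition; that refutes the reply.
(Fact (2) would refute a reading with focus on the setting — but that is not what the question asks.)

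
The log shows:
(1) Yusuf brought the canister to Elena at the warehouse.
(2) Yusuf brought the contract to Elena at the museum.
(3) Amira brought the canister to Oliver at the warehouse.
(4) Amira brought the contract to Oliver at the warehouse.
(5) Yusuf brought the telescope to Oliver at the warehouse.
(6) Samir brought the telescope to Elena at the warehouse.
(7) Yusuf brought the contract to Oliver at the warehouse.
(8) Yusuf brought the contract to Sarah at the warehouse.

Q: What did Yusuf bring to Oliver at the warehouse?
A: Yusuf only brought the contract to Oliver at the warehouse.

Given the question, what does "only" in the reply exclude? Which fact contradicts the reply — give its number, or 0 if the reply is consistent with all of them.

Answering "What did ...?" puts focus on the thing — here, "the contract".
"Only" then excludes alternative things while the background — same agent, recipient, setting (Yusuf / Oliver / at the warehouse) — is held fixed.
Fact (5) keeps same agent, recipient, setting (Yusuf / Oliver / at the warehouse) but has thing = the telescope; that refutes the reply.
(Fact (8) would refute a reading with focus on the recipient — but that is not what the question asks.)

5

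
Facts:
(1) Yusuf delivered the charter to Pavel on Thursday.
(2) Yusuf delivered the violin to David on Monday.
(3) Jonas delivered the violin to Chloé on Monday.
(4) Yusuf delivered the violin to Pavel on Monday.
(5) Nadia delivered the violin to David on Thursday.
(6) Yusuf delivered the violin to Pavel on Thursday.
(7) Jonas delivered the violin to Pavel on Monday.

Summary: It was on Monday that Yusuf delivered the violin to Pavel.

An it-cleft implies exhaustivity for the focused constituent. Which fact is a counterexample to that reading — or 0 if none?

6

The cleft puts "on Monday" in focus and presupposes the open proposition with agent = Yusuf, thing = the violin, recipient = Pavel.
Exhaustivity: on Monday is the only setting satisfying that background.
But fact (6) also has agent = Yusuf, thing = the violin, recipient = Pavel, with setting = on Thursday — so the exhaustive reading fails.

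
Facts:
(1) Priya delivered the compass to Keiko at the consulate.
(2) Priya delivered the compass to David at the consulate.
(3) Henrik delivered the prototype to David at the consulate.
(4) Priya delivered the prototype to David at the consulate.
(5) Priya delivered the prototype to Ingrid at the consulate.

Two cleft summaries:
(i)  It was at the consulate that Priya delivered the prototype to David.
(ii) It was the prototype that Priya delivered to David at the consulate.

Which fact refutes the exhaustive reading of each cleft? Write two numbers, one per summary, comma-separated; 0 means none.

0, 2

Summary (i) focuses "at the consulate" (the setting); background same agent, thing, recipient (Priya / the prototype / David). No fact matches that background with a different setting, so 0.
Summary (ii) focuses "the prototype" (the thing); background same agent, recipient, setting (Priya / David / at the consulate). Fact (2) matches that background with thing = the compass — refutes (ii).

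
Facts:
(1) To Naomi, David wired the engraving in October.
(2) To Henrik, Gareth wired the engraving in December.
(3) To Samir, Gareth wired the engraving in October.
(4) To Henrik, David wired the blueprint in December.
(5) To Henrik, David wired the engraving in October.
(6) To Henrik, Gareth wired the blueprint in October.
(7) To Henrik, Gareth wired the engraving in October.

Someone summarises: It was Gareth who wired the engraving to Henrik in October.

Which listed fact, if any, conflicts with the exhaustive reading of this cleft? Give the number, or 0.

5

The cleft puts "Gareth" in focus and presupposes the open proposition with same thing, recipient, setting (the engraving / Henrik / in October).
The exhaustive reading says no other agent fits that background.
Fact (5) shares the background but with agent = David; exhaustivity is violated.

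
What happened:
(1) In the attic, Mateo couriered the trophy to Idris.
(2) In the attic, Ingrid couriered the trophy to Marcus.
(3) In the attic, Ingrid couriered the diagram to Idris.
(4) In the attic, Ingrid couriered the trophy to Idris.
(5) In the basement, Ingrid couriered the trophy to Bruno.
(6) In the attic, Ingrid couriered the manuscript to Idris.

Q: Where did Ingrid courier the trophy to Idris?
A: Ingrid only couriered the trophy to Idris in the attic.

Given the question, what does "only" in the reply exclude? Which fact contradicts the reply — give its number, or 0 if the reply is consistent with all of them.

The question "Where did ...?" targets the setting, so in the reply the focus falls on "in the attic".
So "only" ranges over settings; the rest (same agent, thing, recipient (Ingrid / the trophy / Idris)) is presupposed.
No fact keeps same agent, thing, recipient (Ingrid / the trophy / Idris) while changing the setting; every other fact differs on something backgrounded. The reply stands.
(Fact (2) would refute a reading with focus on the recipient — but that is not what the question asks.)

0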